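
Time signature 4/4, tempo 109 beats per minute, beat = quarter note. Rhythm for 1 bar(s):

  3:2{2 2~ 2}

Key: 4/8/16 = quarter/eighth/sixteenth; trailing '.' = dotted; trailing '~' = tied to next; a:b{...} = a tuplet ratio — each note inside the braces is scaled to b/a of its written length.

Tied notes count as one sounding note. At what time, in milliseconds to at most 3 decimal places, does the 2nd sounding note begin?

note 2 onset = 4/3b = 733.945ms

1. 0.0ms @ 0 + 733.945ms (4/3)
2. 733.945ms @ 4/3 + 1467.89ms (8/3)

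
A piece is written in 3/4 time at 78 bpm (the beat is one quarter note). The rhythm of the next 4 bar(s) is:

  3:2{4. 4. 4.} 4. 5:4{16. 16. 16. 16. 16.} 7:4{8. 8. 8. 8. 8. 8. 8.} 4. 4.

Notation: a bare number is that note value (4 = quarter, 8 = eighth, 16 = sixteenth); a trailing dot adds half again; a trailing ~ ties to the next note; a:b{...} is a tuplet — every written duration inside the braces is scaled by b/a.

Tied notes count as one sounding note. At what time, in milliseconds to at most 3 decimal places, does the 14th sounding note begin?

1. 0.0ms @ 0 + 769.231ms (1)
2. 769.231ms @ 1 + 769.231ms (1)
3. 1538.462ms @ 2 + 769.231ms (1)
4. 2307.692ms @ 3 + 1153.846ms (3/2)
5. 3461.538ms @ 9/2 + 230.769ms (3/10)
6. 3692.308ms @ 24/5 + 230.769ms (3/10)
7. 3923.077ms @ 51/10 + 230.769ms (3/10)
8. 4153.846ms @ 27/5 + 230.769ms (3/10)
9. 4384.615ms @ 57/10 + 230.769ms (3/10)
10. 4615.385ms @ 6 + 329.67ms (3/7)
11. 4945.055ms @ 45/7 + 329.67ms (3/7)
12. 5274.725ms @ 48/7 + 329.67ms (3/7)
13. 5604.396ms @ 51/7 + 329.67ms (3/7)
14. 5934.066ms @ 54/7 + 329.67ms (3/7)
15. 6263.736ms @ 57/7 + 329.67ms (3/7)
16. 6593.407ms @ 60/7 + 329.67ms (3/7)
17. 6923.077ms @ 9 + 1153.846ms (3/2)
18. 8076.923ms @ 21/2 + 1153.846ms (3/2)

note 14 onset = 54/7b = 5934.066ms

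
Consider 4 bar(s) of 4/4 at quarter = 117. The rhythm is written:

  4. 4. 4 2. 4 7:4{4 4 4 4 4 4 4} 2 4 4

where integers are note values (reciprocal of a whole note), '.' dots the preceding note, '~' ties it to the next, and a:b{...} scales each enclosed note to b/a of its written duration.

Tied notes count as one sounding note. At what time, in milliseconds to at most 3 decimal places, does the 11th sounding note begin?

note 11 onset = 76/7b = 5567.766ms

1. 0.0ms @ 0 + 769.231ms (3/2)
2. 769.231ms @ 3/2 + 769.231ms (3/2)
3. 1538.462ms @ 3 + 512.821ms (1)
4. 2051.282ms @ 4 + 1538.462ms (3)
5. 3589.744ms @ 7 + 512.821ms (1)
6. 4102.564ms @ 8 + 293.04ms (4/7)
7. 4395.604ms @ 60/7 + 293.04ms (4/7)
8. 4688.645ms @ 64/7 + 293.04ms (4/7)
9. 4981.685ms @ 68/7 + 293.04ms (4/7)
10. 5274.725ms @ 72/7 + 293.04ms (4/7)
11. 5567.766ms @ 76/7 + 293.04ms (4/7)
12. 5860.806ms @ 80/7 + 293.04ms (4/7)
13. 6153.846ms @ 12 + 1025.641ms (2)
14. 7179.487ms @ 14 + 512.821ms (1)
15. 7692.308ms @ 15 + 512.821ms (1)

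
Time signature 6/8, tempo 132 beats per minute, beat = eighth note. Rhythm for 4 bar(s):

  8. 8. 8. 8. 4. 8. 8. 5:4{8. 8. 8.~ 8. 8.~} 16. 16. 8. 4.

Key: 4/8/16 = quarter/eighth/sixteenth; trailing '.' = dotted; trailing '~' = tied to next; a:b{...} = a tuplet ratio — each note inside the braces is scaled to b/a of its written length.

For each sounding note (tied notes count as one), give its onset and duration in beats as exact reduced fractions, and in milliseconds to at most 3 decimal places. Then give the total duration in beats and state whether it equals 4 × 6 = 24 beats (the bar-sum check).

1) 0.0ms=0b +681.818ms=3/2b
2) 681.818ms=3/2b +681.818ms=3/2b
3) 1363.636ms=3b +681.818ms=3/2b
4) 2045.455ms=9/2b +681.818ms=3/2b
5) 2727.273ms=6b +1363.636ms=3b
6) 4090.909ms=9b +681.818ms=3/2b
7) 4772.727ms=21/2b +681.818ms=3/2b
8) 5454.545ms=12b +545.455ms=6/5b
9) 6000.0ms=66/5b +545.455ms=6/5b
10) 6545.455ms=72/5b +1090.909ms=12/5b
11) 7636.364ms=84/5b +886.364ms=39/20b
12) 8522.727ms=75/4b +340.909ms=3/4b
13) 8863.636ms=39/2b +681.818ms=3/2b
14) 9545.455ms=21b +1363.636ms=3b
Σ=24b of 24 (132bpm 6/8) — PASS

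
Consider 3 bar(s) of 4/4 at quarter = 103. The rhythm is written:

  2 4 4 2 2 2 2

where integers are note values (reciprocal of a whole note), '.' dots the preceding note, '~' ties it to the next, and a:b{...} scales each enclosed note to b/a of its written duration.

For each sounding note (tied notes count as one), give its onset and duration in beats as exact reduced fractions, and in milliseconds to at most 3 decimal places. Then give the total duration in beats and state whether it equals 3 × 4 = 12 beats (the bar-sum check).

1) 0.0ms=0b +1165.049ms=2b
2) 1165.049ms=2b +582.524ms=1b
3) 1747.573ms=3b +582.524ms=1b
4) 2330.097ms=4b +1165.049ms=2b
5) 3495.146ms=6b +1165.049ms=2b
6) 4660.194ms=8b +1165.049ms=2b
7) 5825.243ms=10b +1165.049ms=2b
Σ=12b of 12 (103bpm 4/4) — PASS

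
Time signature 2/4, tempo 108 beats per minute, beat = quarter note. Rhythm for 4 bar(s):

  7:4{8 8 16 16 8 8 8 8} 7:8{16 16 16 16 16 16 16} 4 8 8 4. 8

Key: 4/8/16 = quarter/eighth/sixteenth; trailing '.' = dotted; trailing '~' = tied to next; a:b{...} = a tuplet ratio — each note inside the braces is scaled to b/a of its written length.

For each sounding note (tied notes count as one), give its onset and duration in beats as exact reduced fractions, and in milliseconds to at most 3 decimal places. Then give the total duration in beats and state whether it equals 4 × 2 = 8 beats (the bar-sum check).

1) 0.0ms=0b +158.73ms=2/7b
2) 158.73ms=2/7b +158.73ms=2/7b
3) 317.46ms=4/7b +79.365ms=1/7b
4) 396.825ms=5/7b +79.365ms=1/7b
5) 476.19ms=6/7b +158.73ms=2/7b
6) 634.921ms=8/7b +158.73ms=2/7b
7) 793.651ms=10/7b +158.73ms=2/7b
8) 952.381ms=12/7b +158.73ms=2/7b
9) 1111.111ms=2b +158.73ms=2/7b
10) 1269.841ms=16/7b +158.73ms=2/7b
11) 1428.571ms=18/7b +158.73ms=2/7b
12) 1587.302ms=20/7b +158.73ms=2/7b
13) 1746.032ms=22/7b +158.73ms=2/7b
14) 1904.762ms=24/7b +158.73ms=2/7b
15) 2063.492ms=26/7b +158.73ms=2/7b
16) 2222.222ms=4b +555.556ms=1b
17) 2777.778ms=5b +277.778ms=1/2b
18) 3055.556ms=11/2b +277.778ms=1/2b
19) 3333.333ms=6b +833.333ms=3/2b
20) 4166.667ms=15/2b +277.778ms=1/2b
Σ=8b of 8 (108bpm 2/4) — PASS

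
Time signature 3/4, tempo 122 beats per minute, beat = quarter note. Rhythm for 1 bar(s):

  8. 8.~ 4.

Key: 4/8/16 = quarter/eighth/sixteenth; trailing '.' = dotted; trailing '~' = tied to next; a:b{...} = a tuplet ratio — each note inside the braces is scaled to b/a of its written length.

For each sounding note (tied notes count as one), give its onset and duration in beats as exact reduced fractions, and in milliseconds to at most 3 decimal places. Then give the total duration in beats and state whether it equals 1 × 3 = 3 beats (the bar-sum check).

1) 0.0ms=0b +368.852ms=3/4b
2) 368.852ms=3/4b +1106.557ms=9/4b
Σ=3b of 3 (122bpm 3/4) — PASS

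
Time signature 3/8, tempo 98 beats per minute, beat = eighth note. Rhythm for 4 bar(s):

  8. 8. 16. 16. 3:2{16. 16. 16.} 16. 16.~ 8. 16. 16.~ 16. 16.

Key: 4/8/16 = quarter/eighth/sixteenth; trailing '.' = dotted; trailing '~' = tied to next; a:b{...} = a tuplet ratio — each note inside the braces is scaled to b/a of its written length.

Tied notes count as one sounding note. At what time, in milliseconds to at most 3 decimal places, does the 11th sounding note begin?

1. 0.0ms @ 0 + 918.367ms (3/2)
2. 918.367ms @ 3/2 + 918.367ms (3/2)
3. 1836.735ms @ 3 + 459.184ms (3/4)
4. 2295.918ms @ 15/4 + 459.184ms (3/4)
5. 2755.102ms @ 9/2 + 306.122ms (1/2)
6. 3061.224ms @ 5 + 306.122ms (1/2)
7. 3367.347ms @ 11/2 + 306.122ms (1/2)
8. 3673.469ms @ 6 + 459.184ms (3/4)
9. 4132.653ms @ 27/4 + 1377.551ms (9/4)
10. 5510.204ms @ 9 + 459.184ms (3/4)
11. 5969.388ms @ 39/4 + 918.367ms (3/2)
12. 6887.755ms @ 45/4 + 459.184ms (3/4)

note 11 onset = 39/4b = 5969.388ms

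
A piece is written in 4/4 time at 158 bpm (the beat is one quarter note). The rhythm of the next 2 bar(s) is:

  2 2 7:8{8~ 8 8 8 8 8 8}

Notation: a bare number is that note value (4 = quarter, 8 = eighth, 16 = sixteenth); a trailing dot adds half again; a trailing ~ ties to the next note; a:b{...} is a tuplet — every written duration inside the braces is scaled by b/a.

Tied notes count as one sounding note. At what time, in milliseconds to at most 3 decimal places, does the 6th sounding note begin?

1. 0.0ms @ 0 + 759.494ms (2)
2. 759.494ms @ 2 + 759.494ms (2)
3. 1518.987ms @ 4 + 433.996ms (8/7)
4. 1952.984ms @ 36/7 + 216.998ms (4/7)
5. 2169.982ms @ 40/7 + 216.998ms (4/7)
6. 2386.98ms @ 44/7 + 216.998ms (4/7)
7. 2603.978ms @ 48/7 + 216.998ms (4/7)
8. 2820.976ms @ 52/7 + 216.998ms (4/7)

note 6 onset = 44/7b = 2386.98ms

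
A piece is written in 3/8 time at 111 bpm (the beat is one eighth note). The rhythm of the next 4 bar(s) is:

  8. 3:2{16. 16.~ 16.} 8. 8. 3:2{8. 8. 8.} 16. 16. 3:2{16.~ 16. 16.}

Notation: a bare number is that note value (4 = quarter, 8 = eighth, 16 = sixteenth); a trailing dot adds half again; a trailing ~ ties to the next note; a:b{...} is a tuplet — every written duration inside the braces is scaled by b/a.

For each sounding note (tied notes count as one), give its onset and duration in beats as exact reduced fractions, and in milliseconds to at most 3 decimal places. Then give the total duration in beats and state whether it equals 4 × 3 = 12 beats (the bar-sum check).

1) 0.0ms=0b +810.811ms=3/2b
2) 810.811ms=3/2b +270.27ms=1/2b
3) 1081.081ms=2b +540.541ms=1b
4) 1621.622ms=3b +810.811ms=3/2b
5) 2432.432ms=9/2b +810.811ms=3/2b
6) 3243.243ms=6b +540.541ms=1b
7) 3783.784ms=7b +540.541ms=1b
8) 4324.324ms=8b +540.541ms=1b
9) 4864.865ms=9b +405.405ms=3/4b
10) 5270.27ms=39/4b +405.405ms=3/4b
11) 5675.676ms=21/2b +540.541ms=1b
12) 6216.216ms=23/2b +270.27ms=1/2b
Σ=12b of 12 (111bpm 3/8) — PASS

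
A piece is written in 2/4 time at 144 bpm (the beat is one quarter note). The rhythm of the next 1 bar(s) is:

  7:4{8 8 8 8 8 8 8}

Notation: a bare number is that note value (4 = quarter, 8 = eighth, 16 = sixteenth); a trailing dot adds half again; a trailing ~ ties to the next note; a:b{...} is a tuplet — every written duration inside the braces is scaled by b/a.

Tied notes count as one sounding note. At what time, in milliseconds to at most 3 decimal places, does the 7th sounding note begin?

note 7 onset = 12/7b = 714.286ms

1. 0.0ms @ 0 + 119.048ms (2/7)
2. 119.048ms @ 2/7 + 119.048ms (2/7)
3. 238.095ms @ 4/7 + 119.048ms (2/7)
4. 357.143ms @ 6/7 + 119.048ms (2/7)
5. 476.19ms @ 8/7 + 119.048ms (2/7)
6. 595.238ms @ 10/7 + 119.048ms (2/7)
7. 714.286ms @ 12/7 + 119.048ms (2/7)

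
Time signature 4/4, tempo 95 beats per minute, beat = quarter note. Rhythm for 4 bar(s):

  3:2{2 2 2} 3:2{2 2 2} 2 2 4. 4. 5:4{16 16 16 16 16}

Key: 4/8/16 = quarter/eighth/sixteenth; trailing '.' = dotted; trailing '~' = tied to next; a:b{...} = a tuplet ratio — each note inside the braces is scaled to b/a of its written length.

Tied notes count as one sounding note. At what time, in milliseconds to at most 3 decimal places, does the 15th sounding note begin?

note 15 onset = 79/5b = 9978.947ms

1. 0.0ms @ 0 + 842.105ms (4/3)
2. 842.105ms @ 4/3 + 842.105ms (4/3)
3. 1684.211ms @ 8/3 + 842.105ms (4/3)
4. 2526.316ms @ 4 + 842.105ms (4/3)
5. 3368.421ms @ 16/3 + 842.105ms (4/3)
6. 4210.526ms @ 20/3 + 842.105ms (4/3)
7. 5052.632ms @ 8 + 1263.158ms (2)
8. 6315.789ms @ 10 + 1263.158ms (2)
9. 7578.947ms @ 12 + 947.368ms (3/2)
10. 8526.316ms @ 27/2 + 947.368ms (3/2)
11. 9473.684ms @ 15 + 126.316ms (1/5)
12. 9600.0ms @ 76/5 + 126.316ms (1/5)
13. 9726.316ms @ 77/5 + 126.316ms (1/5)
14. 9852.632ms @ 78/5 + 126.316ms (1/5)
15. 9978.947ms @ 79/5 + 126.316ms (1/5)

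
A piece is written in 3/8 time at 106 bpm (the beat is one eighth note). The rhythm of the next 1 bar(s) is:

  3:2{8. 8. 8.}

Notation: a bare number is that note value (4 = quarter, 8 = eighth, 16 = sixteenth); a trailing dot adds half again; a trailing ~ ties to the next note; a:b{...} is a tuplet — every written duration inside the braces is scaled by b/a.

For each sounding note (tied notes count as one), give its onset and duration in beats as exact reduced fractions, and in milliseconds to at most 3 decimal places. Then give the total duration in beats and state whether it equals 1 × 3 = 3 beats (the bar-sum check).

1) 0.0ms=0b +566.038ms=1b
2) 566.038ms=1b +566.038ms=1b
3) 1132.075ms=2b +566.038ms=1b
Σ=3b of 3 (106bpm 3/8) — PASS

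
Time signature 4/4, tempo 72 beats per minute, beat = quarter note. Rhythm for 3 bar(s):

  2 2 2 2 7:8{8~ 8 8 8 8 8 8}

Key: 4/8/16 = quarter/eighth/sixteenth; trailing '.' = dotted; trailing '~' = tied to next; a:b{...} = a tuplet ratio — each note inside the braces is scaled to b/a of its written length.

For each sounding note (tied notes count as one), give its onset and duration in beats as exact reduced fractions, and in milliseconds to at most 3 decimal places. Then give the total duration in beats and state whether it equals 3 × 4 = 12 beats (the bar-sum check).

1) 0.0ms=0b +1666.667ms=2b
2) 1666.667ms=2b +1666.667ms=2b
3) 3333.333ms=4b +1666.667ms=2b
4) 5000.0ms=6b +1666.667ms=2b
5) 6666.667ms=8b +952.381ms=8/7b
6) 7619.048ms=64/7b +476.19ms=4/7b
7) 8095.238ms=68/7b +476.19ms=4/7b
8) 8571.429ms=72/7b +476.19ms=4/7b
9) 9047.619ms=76/7b +476.19ms=4/7b
10) 9523.81ms=80/7b +476.19ms=4/7b
Σ=12b of 12 (72bpm 4/4) — PASS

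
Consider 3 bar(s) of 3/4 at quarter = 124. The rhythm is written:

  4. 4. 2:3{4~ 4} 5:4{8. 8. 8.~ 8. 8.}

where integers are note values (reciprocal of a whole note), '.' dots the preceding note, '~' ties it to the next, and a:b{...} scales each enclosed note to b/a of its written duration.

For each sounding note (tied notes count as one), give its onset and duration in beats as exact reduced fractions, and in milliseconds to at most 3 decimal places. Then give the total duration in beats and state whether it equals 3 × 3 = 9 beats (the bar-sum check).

1) 0.0ms=0b +725.806ms=3/2b
2) 725.806ms=3/2b +725.806ms=3/2b
3) 1451.613ms=3b +1451.613ms=3b
4) 2903.226ms=6b +290.323ms=3/5b
5) 3193.548ms=33/5b +290.323ms=3/5b
6) 3483.871ms=36/5b +580.645ms=6/5b
7) 4064.516ms=42/5b +290.323ms=3/5b
Σ=9b of 9 (124bpm 3/4) — PASS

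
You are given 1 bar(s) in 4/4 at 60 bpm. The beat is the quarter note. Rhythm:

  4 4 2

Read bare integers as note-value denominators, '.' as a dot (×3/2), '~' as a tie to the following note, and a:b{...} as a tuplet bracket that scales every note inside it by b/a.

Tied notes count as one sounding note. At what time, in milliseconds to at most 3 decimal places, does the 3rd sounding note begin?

note 3 onset = 2b = 2000.0ms

1. 0.0ms @ 0 + 1000.0ms (1)
2. 1000.0ms @ 1 + 1000.0ms (1)
3. 2000.0ms @ 2 + 2000.0ms (2)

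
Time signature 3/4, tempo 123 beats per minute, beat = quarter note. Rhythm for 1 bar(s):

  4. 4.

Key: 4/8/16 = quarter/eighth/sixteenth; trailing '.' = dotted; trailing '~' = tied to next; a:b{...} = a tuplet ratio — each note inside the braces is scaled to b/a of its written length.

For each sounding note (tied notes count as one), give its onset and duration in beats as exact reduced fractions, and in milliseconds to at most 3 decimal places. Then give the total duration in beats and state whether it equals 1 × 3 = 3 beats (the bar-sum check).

1) 0.0ms=0b +731.707ms=3/2b
2) 731.707ms=3/2b +731.707ms=3/2b
Σ=3b of 3 (123bpm 3/4) — PASS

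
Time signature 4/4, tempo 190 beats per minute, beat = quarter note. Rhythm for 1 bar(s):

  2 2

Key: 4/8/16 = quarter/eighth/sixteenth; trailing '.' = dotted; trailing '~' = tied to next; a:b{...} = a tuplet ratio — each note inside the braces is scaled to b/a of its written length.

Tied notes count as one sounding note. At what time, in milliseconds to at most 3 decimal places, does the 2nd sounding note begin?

1. 0.0ms @ 0 + 631.579ms (2)
2. 631.579ms @ 2 + 631.579ms (2)

note 2 onset = 2b = 631.579ms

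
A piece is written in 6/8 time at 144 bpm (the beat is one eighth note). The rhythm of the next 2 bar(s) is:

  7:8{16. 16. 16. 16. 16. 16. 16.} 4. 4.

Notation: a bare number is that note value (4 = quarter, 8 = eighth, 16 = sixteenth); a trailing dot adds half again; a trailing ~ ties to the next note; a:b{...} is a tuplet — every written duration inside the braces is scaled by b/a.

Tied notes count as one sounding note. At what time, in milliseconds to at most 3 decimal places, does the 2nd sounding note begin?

1. 0.0ms @ 0 + 357.143ms (6/7)
2. 357.143ms @ 6/7 + 357.143ms (6/7)
3. 714.286ms @ 12/7 + 357.143ms (6/7)
4. 1071.429ms @ 18/7 + 357.143ms (6/7)
5. 1428.571ms @ 24/7 + 357.143ms (6/7)
6. 1785.714ms @ 30/7 + 357.143ms (6/7)
7. 2142.857ms @ 36/7 + 357.143ms (6/7)
8. 2500.0ms @ 6 + 1250.0ms (3)
9. 3750.0ms @ 9 + 1250.0ms (3)

note 2 onset = 6/7b = 357.143ms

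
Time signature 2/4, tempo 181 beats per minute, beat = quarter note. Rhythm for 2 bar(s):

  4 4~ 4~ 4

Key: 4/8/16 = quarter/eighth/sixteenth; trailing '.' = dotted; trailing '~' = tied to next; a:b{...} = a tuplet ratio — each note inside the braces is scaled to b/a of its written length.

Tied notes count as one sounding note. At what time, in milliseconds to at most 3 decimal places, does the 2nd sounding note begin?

1. 0.0ms @ 0 + 331.492ms (1)
2. 331.492ms @ 1 + 994.475ms (3)

note 2 onset = 1b = 331.492ms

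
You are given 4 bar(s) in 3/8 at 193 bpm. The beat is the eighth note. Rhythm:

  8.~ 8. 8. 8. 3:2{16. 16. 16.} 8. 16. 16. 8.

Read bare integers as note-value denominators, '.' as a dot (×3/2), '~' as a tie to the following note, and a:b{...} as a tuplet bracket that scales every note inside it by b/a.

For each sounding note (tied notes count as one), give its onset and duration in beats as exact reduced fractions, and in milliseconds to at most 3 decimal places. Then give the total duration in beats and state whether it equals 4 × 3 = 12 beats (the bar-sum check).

1) 0.0ms=0b +932.642ms=3b
2) 932.642ms=3b +466.321ms=3/2b
3) 1398.964ms=9/2b +466.321ms=3/2b
4) 1865.285ms=6b +155.44ms=1/2b
5) 2020.725ms=13/2b +155.44ms=1/2b
6) 2176.166ms=7b +155.44ms=1/2b
7) 2331.606ms=15/2b +466.321ms=3/2b
8) 2797.927ms=9b +233.161ms=3/4b
9) 3031.088ms=39/4b +233.161ms=3/4b
10) 3264.249ms=21/2b +466.321ms=3/2b
Σ=12b of 12 (193bpm 3/8) — PASS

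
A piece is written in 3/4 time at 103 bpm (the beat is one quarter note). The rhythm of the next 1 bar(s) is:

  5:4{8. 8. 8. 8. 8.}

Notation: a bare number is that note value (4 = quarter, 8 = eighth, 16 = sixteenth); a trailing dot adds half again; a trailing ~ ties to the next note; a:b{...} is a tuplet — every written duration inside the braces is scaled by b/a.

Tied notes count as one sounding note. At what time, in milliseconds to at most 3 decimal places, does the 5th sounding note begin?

1. 0.0ms @ 0 + 349.515ms (3/5)
2. 349.515ms @ 3/5 + 349.515ms (3/5)
3. 699.029ms @ 6/5 + 349.515ms (3/5)
4. 1048.544ms @ 9/5 + 349.515ms (3/5)
5. 1398.058ms @ 12/5 + 349.515ms (3/5)

note 5 onset = 12/5b = 1398.058ms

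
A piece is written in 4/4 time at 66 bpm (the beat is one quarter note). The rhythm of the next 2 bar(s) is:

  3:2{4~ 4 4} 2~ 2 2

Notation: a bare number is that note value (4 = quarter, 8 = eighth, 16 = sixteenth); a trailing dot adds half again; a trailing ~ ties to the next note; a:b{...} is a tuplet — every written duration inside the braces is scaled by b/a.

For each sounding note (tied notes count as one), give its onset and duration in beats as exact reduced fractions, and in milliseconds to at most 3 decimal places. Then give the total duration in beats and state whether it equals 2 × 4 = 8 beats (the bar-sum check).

1) 0.0ms=0b +1212.121ms=4/3b
2) 1212.121ms=4/3b +606.061ms=2/3b
3) 1818.182ms=2b +3636.364ms=4b
4) 5454.545ms=6b +1818.182ms=2b
Σ=8b of 8 (66bpm 4/4) — PASS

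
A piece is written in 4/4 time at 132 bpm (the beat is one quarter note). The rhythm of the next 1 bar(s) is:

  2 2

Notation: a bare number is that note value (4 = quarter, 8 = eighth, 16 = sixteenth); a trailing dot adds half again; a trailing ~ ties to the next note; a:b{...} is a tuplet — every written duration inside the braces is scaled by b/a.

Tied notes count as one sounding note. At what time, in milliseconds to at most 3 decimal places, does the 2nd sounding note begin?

1. 0.0ms @ 0 + 909.091ms (2)
2. 909.091ms @ 2 + 909.091ms (2)

note 2 onset = 2b = 909.091ms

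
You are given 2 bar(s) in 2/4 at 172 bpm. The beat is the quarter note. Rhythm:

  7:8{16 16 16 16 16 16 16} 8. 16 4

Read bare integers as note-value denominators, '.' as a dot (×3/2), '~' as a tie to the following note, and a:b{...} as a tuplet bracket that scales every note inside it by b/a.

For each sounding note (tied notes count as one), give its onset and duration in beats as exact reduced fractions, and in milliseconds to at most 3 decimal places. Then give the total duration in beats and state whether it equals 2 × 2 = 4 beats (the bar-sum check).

1) 0.0ms=0b +99.668ms=2/7b
2) 99.668ms=2/7b +99.668ms=2/7b
3) 199.336ms=4/7b +99.668ms=2/7b
4) 299.003ms=6/7b +99.668ms=2/7b
5) 398.671ms=8/7b +99.668ms=2/7b
6) 498.339ms=10/7b +99.668ms=2/7b
7) 598.007ms=12/7b +99.668ms=2/7b
8) 697.674ms=2b +261.628ms=3/4b
9) 959.302ms=11/4b +87.209ms=1/4b
10) 1046.512ms=3b +348.837ms=1b
Σ=4b of 4 (172bpm 2/4) — PASS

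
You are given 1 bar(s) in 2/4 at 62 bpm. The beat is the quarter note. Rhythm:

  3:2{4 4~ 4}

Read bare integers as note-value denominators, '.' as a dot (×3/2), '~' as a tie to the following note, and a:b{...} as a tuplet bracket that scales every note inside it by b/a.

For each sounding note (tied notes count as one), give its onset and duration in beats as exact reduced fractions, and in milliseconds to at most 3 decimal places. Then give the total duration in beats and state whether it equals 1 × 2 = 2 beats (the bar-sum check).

1) 0.0ms=0b +645.161ms=2/3b
2) 645.161ms=2/3b +1290.323ms=4/3b
Σ=2b of 2 (62bpm 2/4) — PASS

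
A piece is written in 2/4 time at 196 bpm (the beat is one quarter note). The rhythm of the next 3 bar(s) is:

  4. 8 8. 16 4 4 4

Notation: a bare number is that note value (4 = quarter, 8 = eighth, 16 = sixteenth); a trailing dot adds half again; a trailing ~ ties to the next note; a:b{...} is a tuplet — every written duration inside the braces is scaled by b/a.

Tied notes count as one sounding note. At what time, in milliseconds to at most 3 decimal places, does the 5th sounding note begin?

note 5 onset = 3b = 918.367ms

1. 0.0ms @ 0 + 459.184ms (3/2)
2. 459.184ms @ 3/2 + 153.061ms (1/2)
3. 612.245ms @ 2 + 229.592ms (3/4)
4. 841.837ms @ 11/4 + 76.531ms (1/4)
5. 918.367ms @ 3 + 306.122ms (1)
6. 1224.49ms @ 4 + 306.122ms (1)
7. 1530.612ms @ 5 + 306.122ms (1)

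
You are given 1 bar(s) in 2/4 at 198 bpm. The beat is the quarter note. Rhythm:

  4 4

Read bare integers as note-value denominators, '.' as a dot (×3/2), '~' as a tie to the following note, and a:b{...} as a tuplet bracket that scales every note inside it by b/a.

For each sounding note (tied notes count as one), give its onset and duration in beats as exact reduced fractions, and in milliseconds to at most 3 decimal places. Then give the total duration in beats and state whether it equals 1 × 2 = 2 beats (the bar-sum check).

1) 0.0ms=0b +303.03ms=1b
2) 303.03ms=1b +303.03ms=1b
Σ=2b of 2 (198bpm 2/4) — PASS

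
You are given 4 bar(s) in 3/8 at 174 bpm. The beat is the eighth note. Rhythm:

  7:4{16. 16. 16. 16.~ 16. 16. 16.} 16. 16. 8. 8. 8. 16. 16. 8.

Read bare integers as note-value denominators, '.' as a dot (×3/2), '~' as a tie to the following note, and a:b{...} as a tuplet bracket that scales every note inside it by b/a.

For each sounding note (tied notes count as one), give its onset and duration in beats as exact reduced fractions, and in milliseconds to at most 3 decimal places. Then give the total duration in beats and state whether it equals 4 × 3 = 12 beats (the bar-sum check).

1) 0.0ms=0b +147.783ms=3/7b
2) 147.783ms=3/7b +147.783ms=3/7b
3) 295.567ms=6/7b +147.783ms=3/7b
4) 443.35ms=9/7b +295.567ms=6/7b
5) 738.916ms=15/7b +147.783ms=3/7b
6) 886.7ms=18/7b +147.783ms=3/7b
7) 1034.483ms=3b +258.621ms=3/4b
8) 1293.103ms=15/4b +258.621ms=3/4b
9) 1551.724ms=9/2b +517.241ms=3/2b
10) 2068.966ms=6b +517.241ms=3/2b
11) 2586.207ms=15/2b +517.241ms=3/2b
12) 3103.448ms=9b +258.621ms=3/4b
13) 3362.069ms=39/4b +258.621ms=3/4b
14) 3620.69ms=21/2b +517.241ms=3/2b
Σ=12b of 12 (174bpm 3/8) — PASS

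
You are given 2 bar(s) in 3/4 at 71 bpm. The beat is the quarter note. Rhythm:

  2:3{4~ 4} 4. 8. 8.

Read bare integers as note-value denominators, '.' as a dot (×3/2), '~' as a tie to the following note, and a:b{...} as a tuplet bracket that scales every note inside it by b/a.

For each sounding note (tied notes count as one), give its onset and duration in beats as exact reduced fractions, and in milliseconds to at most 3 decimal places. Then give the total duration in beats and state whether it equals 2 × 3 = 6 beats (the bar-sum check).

1) 0.0ms=0b +2535.211ms=3b
2) 2535.211ms=3b +1267.606ms=3/2b
3) 3802.817ms=9/2b +633.803ms=3/4b
4) 4436.62ms=21/4b +633.803ms=3/4b
Σ=6b of 6 (71bpm 3/4) — PASS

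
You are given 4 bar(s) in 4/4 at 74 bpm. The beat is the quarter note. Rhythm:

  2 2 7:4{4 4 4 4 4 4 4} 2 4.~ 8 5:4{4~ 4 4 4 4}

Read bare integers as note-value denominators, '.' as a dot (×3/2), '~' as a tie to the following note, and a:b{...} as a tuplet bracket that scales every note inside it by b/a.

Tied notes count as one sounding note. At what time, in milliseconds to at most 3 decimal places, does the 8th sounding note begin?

note 8 onset = 48/7b = 5559.846ms

1. 0.0ms @ 0 + 1621.622ms (2)
2. 1621.622ms @ 2 + 1621.622ms (2)
3. 3243.243ms @ 4 + 463.32ms (4/7)
4. 3706.564ms @ 32/7 + 463.32ms (4/7)
5. 4169.884ms @ 36/7 + 463.32ms (4/7)
6. 4633.205ms @ 40/7 + 463.32ms (4/7)
7. 5096.525ms @ 44/7 + 463.32ms (4/7)
8. 5559.846ms @ 48/7 + 463.32ms (4/7)
9. 6023.166ms @ 52/7 + 463.32ms (4/7)
10. 6486.486ms @ 8 + 1621.622ms (2)
11. 8108.108ms @ 10 + 1621.622ms (2)
12. 9729.73ms @ 12 + 1297.297ms (8/5)
13. 11027.027ms @ 68/5 + 648.649ms (4/5)
14. 11675.676ms @ 72/5 + 648.649ms (4/5)
15. 12324.324ms @ 76/5 + 648.649ms (4/5)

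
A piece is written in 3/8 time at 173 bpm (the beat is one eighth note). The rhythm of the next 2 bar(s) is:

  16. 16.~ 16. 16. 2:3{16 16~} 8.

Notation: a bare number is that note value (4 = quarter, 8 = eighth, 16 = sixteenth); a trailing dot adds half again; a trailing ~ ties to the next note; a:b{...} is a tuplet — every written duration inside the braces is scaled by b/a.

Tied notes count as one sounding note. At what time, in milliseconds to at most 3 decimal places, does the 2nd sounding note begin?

note 2 onset = 3/4b = 260.116ms

1. 0.0ms @ 0 + 260.116ms (3/4)
2. 260.116ms @ 3/4 + 520.231ms (3/2)
3. 780.347ms @ 9/4 + 260.116ms (3/4)
4. 1040.462ms @ 3 + 260.116ms (3/4)
5. 1300.578ms @ 15/4 + 780.347ms (9/4)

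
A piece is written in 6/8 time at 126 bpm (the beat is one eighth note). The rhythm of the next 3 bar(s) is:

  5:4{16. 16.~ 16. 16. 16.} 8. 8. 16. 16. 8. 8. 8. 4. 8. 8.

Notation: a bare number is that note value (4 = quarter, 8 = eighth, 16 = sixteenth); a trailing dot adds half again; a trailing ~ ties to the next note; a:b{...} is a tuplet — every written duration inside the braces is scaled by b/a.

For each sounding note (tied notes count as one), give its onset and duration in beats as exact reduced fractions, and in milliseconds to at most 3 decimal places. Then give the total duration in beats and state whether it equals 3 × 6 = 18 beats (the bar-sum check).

1) 0.0ms=0b +285.714ms=3/5b
2) 285.714ms=3/5b +571.429ms=6/5b
3) 857.143ms=9/5b +285.714ms=3/5b
4) 1142.857ms=12/5b +285.714ms=3/5b
5) 1428.571ms=3b +714.286ms=3/2b
6) 2142.857ms=9/2b +714.286ms=3/2b
7) 2857.143ms=6b +357.143ms=3/4b
8) 3214.286ms=27/4b +357.143ms=3/4b
9) 3571.429ms=15/2b +714.286ms=3/2b
10) 4285.714ms=9b +714.286ms=3/2b
11) 5000.0ms=21/2b +714.286ms=3/2b
12) 5714.286ms=12b +1428.571ms=3b
13) 7142.857ms=15b +714.286ms=3/2b
14) 7857.143ms=33/2b +714.286ms=3/2b
Σ=18b of 18 (126bpm 6/8) — PASS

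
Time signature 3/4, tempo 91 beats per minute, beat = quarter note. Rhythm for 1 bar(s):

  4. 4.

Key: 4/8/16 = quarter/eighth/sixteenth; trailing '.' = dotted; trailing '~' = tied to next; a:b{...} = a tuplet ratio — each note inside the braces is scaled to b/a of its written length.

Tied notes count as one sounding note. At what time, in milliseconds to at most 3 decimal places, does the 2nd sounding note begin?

note 2 onset = 3/2b = 989.011ms

1. 0.0ms @ 0 + 989.011ms (3/2)
2. 989.011ms @ 3/2 + 989.011ms (3/2)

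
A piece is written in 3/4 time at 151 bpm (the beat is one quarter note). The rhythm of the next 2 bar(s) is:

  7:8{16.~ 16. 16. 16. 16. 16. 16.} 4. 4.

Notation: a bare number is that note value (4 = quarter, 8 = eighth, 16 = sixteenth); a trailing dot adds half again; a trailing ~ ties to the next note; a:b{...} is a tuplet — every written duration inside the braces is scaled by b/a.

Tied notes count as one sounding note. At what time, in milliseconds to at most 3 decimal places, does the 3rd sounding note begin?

1. 0.0ms @ 0 + 340.587ms (6/7)
2. 340.587ms @ 6/7 + 170.293ms (3/7)
3. 510.88ms @ 9/7 + 170.293ms (3/7)
4. 681.173ms @ 12/7 + 170.293ms (3/7)
5. 851.466ms @ 15/7 + 170.293ms (3/7)
6. 1021.76ms @ 18/7 + 170.293ms (3/7)
7. 1192.053ms @ 3 + 596.026ms (3/2)
8. 1788.079ms @ 9/2 + 596.026ms (3/2)

note 3 onset = 9/7b = 510.88ms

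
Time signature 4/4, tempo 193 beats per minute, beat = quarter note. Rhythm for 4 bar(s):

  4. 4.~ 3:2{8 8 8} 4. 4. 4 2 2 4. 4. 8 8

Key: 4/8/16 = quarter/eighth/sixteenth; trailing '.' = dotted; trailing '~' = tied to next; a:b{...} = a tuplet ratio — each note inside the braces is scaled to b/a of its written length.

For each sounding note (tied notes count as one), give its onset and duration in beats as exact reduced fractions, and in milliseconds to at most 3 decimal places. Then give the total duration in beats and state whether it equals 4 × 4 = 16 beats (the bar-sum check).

1) 0.0ms=0b +466.321ms=3/2b
2) 466.321ms=3/2b +569.948ms=11/6b
3) 1036.269ms=10/3b +103.627ms=1/3b
4) 1139.896ms=11/3b +103.627ms=1/3b
5) 1243.523ms=4b +466.321ms=3/2b
6) 1709.845ms=11/2b +466.321ms=3/2b
7) 2176.166ms=7b +310.881ms=1b
8) 2487.047ms=8b +621.762ms=2b
9) 3108.808ms=10b +621.762ms=2b
10) 3730.57ms=12b +466.321ms=3/2b
11) 4196.891ms=27/2b +466.321ms=3/2b
12) 4663.212ms=15b +155.44ms=1/2b
13) 4818.653ms=31/2b +155.44ms=1/2b
Σ=16b of 16 (193bpm 4/4) — PASS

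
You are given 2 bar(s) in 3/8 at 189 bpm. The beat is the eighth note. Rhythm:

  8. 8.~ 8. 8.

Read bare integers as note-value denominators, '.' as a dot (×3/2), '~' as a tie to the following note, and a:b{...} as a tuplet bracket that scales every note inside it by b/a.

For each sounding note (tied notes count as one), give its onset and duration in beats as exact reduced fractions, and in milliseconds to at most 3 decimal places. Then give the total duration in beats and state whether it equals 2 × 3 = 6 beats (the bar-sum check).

1) 0.0ms=0b +476.19ms=3/2b
2) 476.19ms=3/2b +952.381ms=3b
3) 1428.571ms=9/2b +476.19ms=3/2b
Σ=6b of 6 (189bpm 3/8) — PASS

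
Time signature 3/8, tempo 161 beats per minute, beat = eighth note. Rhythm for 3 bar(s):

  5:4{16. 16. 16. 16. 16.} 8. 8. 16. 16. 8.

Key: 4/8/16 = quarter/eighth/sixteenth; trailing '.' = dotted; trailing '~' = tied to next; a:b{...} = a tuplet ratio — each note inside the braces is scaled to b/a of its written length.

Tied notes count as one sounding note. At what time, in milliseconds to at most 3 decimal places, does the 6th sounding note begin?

note 6 onset = 3b = 1118.012ms

1. 0.0ms @ 0 + 223.602ms (3/5)
2. 223.602ms @ 3/5 + 223.602ms (3/5)
3. 447.205ms @ 6/5 + 223.602ms (3/5)
4. 670.807ms @ 9/5 + 223.602ms (3/5)
5. 894.41ms @ 12/5 + 223.602ms (3/5)
6. 1118.012ms @ 3 + 559.006ms (3/2)
7. 1677.019ms @ 9/2 + 559.006ms (3/2)
8. 2236.025ms @ 6 + 279.503ms (3/4)
9. 2515.528ms @ 27/4 + 279.503ms (3/4)
10. 2795.031ms @ 15/2 + 559.006ms (3/2)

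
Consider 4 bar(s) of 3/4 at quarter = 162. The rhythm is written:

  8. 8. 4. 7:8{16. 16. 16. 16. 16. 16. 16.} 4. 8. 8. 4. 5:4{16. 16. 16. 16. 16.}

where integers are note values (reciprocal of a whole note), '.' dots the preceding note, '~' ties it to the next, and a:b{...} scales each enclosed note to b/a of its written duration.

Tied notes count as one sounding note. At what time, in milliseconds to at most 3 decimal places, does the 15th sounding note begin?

note 15 onset = 21/2b = 3888.889ms

1. 0.0ms @ 0 + 277.778ms (3/4)
2. 277.778ms @ 3/4 + 277.778ms (3/4)
3. 555.556ms @ 3/2 + 555.556ms (3/2)
4. 1111.111ms @ 3 + 158.73ms (3/7)
5. 1269.841ms @ 24/7 + 158.73ms (3/7)
6. 1428.571ms @ 27/7 + 158.73ms (3/7)
7. 1587.302ms @ 30/7 + 158.73ms (3/7)
8. 1746.032ms @ 33/7 + 158.73ms (3/7)
9. 1904.762ms @ 36/7 + 158.73ms (3/7)
10. 2063.492ms @ 39/7 + 158.73ms (3/7)
11. 2222.222ms @ 6 + 555.556ms (3/2)
12. 2777.778ms @ 15/2 + 277.778ms (3/4)
13. 3055.556ms @ 33/4 + 277.778ms (3/4)
14. 3333.333ms @ 9 + 555.556ms (3/2)
15. 3888.889ms @ 21/2 + 111.111ms (3/10)
16. 4000.0ms @ 54/5 + 111.111ms (3/10)
17. 4111.111ms @ 111/10 + 111.111ms (3/10)
18. 4222.222ms @ 57/5 + 111.111ms (3/10)
19. 4333.333ms @ 117/10 + 111.111ms (3/10)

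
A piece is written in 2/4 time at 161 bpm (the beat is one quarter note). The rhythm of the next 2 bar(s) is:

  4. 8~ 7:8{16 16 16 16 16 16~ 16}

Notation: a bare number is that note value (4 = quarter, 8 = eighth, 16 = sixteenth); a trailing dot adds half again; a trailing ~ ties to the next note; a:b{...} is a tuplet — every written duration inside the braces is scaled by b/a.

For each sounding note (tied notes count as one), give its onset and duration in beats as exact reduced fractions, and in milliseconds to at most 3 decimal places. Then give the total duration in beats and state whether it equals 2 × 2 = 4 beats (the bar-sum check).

1) 0.0ms=0b +559.006ms=3/2b
2) 559.006ms=3/2b +292.813ms=11/14b
3) 851.819ms=16/7b +106.477ms=2/7b
4) 958.296ms=18/7b +106.477ms=2/7b
5) 1064.774ms=20/7b +106.477ms=2/7b
6) 1171.251ms=22/7b +106.477ms=2/7b
7) 1277.728ms=24/7b +212.955ms=4/7b
Σ=4b of 4 (161bpm 2/4) — PASS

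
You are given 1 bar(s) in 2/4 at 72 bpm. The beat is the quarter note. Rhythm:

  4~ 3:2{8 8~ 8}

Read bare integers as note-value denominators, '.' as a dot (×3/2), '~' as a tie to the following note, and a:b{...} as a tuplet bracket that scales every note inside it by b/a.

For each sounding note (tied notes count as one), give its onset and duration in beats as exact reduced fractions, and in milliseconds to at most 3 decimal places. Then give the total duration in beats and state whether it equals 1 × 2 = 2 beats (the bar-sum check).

1) 0.0ms=0b +1111.111ms=4/3b
2) 1111.111ms=4/3b +555.556ms=2/3b
Σ=2b of 2 (72bpm 2/4) — PASS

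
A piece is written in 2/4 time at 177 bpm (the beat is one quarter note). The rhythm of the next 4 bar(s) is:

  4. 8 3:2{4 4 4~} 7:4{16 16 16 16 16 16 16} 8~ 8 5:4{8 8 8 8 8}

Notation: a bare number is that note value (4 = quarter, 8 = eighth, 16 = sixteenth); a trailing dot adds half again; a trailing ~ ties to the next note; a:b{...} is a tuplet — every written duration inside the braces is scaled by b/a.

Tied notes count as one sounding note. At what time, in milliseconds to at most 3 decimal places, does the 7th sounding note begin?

1. 0.0ms @ 0 + 508.475ms (3/2)
2. 508.475ms @ 3/2 + 169.492ms (1/2)
3. 677.966ms @ 2 + 225.989ms (2/3)
4. 903.955ms @ 8/3 + 225.989ms (2/3)
5. 1129.944ms @ 10/3 + 274.415ms (17/21)
6. 1404.358ms @ 29/7 + 48.426ms (1/7)
7. 1452.785ms @ 30/7 + 48.426ms (1/7)
8. 1501.211ms @ 31/7 + 48.426ms (1/7)
9. 1549.637ms @ 32/7 + 48.426ms (1/7)
10. 1598.063ms @ 33/7 + 48.426ms (1/7)
11. 1646.489ms @ 34/7 + 48.426ms (1/7)
12. 1694.915ms @ 5 + 338.983ms (1)
13. 2033.898ms @ 6 + 135.593ms (2/5)
14. 2169.492ms @ 32/5 + 135.593ms (2/5)
15. 2305.085ms @ 34/5 + 135.593ms (2/5)
16. 2440.678ms @ 36/5 + 135.593ms (2/5)
17. 2576.271ms @ 38/5 + 135.593ms (2/5)

note 7 onset = 30/7b = 1452.785ms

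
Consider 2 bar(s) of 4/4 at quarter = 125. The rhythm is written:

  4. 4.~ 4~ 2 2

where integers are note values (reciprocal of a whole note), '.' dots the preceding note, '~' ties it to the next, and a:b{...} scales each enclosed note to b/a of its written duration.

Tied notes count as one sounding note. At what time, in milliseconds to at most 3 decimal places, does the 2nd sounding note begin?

1. 0.0ms @ 0 + 720.0ms (3/2)
2. 720.0ms @ 3/2 + 2160.0ms (9/2)
3. 2880.0ms @ 6 + 960.0ms (2)

note 2 onset = 3/2b = 720.0ms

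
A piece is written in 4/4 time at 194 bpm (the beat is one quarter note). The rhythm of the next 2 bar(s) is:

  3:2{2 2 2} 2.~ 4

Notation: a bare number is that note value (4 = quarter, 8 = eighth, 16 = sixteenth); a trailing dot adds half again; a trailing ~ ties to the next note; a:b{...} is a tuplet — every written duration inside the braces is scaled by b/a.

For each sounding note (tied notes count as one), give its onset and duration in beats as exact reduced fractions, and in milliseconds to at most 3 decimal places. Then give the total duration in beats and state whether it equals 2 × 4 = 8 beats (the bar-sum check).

1) 0.0ms=0b +412.371ms=4/3b
2) 412.371ms=4/3b +412.371ms=4/3b
3) 824.742ms=8/3b +412.371ms=4/3b
4) 1237.113ms=4b +1237.113ms=4b
Σ=8b of 8 (194bpm 4/4) — PASS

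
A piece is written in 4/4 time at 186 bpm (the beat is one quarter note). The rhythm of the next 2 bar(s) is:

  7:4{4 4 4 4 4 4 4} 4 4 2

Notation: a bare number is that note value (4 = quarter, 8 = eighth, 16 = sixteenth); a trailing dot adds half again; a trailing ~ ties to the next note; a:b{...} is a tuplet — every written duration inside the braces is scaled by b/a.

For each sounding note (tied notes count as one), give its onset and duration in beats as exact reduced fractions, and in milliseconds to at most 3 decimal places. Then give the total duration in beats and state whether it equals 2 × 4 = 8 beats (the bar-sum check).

1) 0.0ms=0b +184.332ms=4/7b
2) 184.332ms=4/7b +184.332ms=4/7b
3) 368.664ms=8/7b +184.332ms=4/7b
4) 552.995ms=12/7b +184.332ms=4/7b
5) 737.327ms=16/7b +184.332ms=4/7b
6) 921.659ms=20/7b +184.332ms=4/7b
7) 1105.991ms=24/7b +184.332ms=4/7b
8) 1290.323ms=4b +322.581ms=1b
9) 1612.903ms=5b +322.581ms=1b
10) 1935.484ms=6b +645.161ms=2b
Σ=8b of 8 (186bpm 4/4) — PASS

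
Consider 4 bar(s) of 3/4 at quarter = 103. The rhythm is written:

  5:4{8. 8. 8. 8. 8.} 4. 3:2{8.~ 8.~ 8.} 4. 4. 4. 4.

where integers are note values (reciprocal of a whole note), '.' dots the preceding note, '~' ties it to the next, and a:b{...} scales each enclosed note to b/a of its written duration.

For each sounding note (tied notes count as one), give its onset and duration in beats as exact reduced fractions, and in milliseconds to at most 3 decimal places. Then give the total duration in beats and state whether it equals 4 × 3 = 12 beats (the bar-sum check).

1) 0.0ms=0b +349.515ms=3/5b
2) 349.515ms=3/5b +349.515ms=3/5b
3) 699.029ms=6/5b +349.515ms=3/5b
4) 1048.544ms=9/5b +349.515ms=3/5b
5) 1398.058ms=12/5b +349.515ms=3/5b
6) 1747.573ms=3b +873.786ms=3/2b
7) 2621.359ms=9/2b +873.786ms=3/2b
8) 3495.146ms=6b +873.786ms=3/2b
9) 4368.932ms=15/2b +873.786ms=3/2b
10) 5242.718ms=9b +873.786ms=3/2b
11) 6116.505ms=21/2b +873.786ms=3/2b
Σ=12b of 12 (103bpm 3/4) — PASS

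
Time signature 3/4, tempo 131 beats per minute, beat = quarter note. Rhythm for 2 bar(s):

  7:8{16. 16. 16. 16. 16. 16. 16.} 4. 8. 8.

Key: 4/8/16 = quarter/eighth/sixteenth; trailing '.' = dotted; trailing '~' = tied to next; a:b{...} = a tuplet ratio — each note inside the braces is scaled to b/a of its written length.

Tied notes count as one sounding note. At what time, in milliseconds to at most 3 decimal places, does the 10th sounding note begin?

1. 0.0ms @ 0 + 196.292ms (3/7)
2. 196.292ms @ 3/7 + 196.292ms (3/7)
3. 392.585ms @ 6/7 + 196.292ms (3/7)
4. 588.877ms @ 9/7 + 196.292ms (3/7)
5. 785.169ms @ 12/7 + 196.292ms (3/7)
6. 981.461ms @ 15/7 + 196.292ms (3/7)
7. 1177.754ms @ 18/7 + 196.292ms (3/7)
8. 1374.046ms @ 3 + 687.023ms (3/2)
9. 2061.069ms @ 9/2 + 343.511ms (3/4)
10. 2404.58ms @ 21/4 + 343.511ms (3/4)

note 10 onset = 21/4b = 2404.58ms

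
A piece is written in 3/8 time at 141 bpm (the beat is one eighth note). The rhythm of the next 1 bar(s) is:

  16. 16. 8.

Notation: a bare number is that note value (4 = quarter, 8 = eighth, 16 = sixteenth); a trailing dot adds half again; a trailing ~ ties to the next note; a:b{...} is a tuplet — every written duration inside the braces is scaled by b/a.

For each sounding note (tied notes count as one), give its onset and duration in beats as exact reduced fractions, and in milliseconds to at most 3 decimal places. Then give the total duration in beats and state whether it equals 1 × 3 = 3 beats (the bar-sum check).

1) 0.0ms=0b +319.149ms=3/4b
2) 319.149ms=3/4b +319.149ms=3/4b
3) 638.298ms=3/2b +638.298ms=3/2b
Σ=3b of 3 (141bpm 3/8) — PASS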